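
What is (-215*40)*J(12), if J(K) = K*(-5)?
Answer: 516000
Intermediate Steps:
J(K) = -5*K
(-215*40)*J(12) = (-215*40)*(-5*12) = -8600*(-60) = 516000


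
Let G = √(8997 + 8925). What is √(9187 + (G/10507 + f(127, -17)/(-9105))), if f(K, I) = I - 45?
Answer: √(84079748324982223065 + 871041069675*√17922)/95666235 ≈ 95.849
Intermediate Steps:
G = √17922 ≈ 133.87
f(K, I) = -45 + I
√(9187 + (G/10507 + f(127, -17)/(-9105))) = √(9187 + (√17922/10507 + (-45 - 17)/(-9105))) = √(9187 + (√17922*(1/10507) - 62*(-1/9105))) = √(9187 + (√17922/10507 + 62/9105)) = √(9187 + (62/9105 + √17922/10507)) = √(83647697/9105 + √17922/10507)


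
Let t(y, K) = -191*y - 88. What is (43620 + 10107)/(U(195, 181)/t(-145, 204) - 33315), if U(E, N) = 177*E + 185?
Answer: -1483241289/919692505 ≈ -1.6128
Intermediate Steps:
U(E, N) = 185 + 177*E
t(y, K) = -88 - 191*y
(43620 + 10107)/(U(195, 181)/t(-145, 204) - 33315) = (43620 + 10107)/((185 + 177*195)/(-88 - 191*(-145)) - 33315) = 53727/((185 + 34515)/(-88 + 27695) - 33315) = 53727/(34700/27607 - 33315) = 53727/(-919692505/27607) = 53727*(-27607/919692505) = -1483241289/919692505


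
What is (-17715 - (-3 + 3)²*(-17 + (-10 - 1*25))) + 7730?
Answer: -9985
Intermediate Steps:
(-17715 - (-3 + 3)²*(-17 + (-10 - 1*25))) + 7730 = (-17715 - 0²*(-17 + (-10 - 25))) + 7730 = (-17715 - 0*(-17 - 35)) + 7730 = (-17715 - 0*(-52)) + 7730 = (-17715 - 1*0) + 7730 = (-17715 + 0) + 7730 = -17715 + 7730 = -9985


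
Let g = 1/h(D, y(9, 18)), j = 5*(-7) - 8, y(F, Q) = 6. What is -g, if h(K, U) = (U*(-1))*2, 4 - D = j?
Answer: 1/12 ≈ 0.083333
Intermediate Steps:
j = -43 (j = -35 - 8 = -43)
D = 47 (D = 4 - 1*(-43) = 4 + 43 = 47)
h(K, U) = -2*U (h(K, U) = -U*2 = -2*U)
g = -1/12 (g = 1/(-2*6) = 1/(-12) = -1/12 ≈ -0.083333)
-g = -1*(-1/12) = 1/12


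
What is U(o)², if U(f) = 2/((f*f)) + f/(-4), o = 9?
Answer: 519841/104976 ≈ 4.9520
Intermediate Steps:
U(f) = 2/f² - f/4 (U(f) = 2/(f²) + f*(-¼) = 2/f² - f/4)
U(o)² = (2/9² - ¼*9)² = (2*(1/81) - 9/4)² = (2/81 - 9/4)² = (-721/324)² = 519841/104976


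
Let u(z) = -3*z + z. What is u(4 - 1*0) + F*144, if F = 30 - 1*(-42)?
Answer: 10360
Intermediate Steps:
u(z) = -2*z
F = 72 (F = 30 + 42 = 72)
u(4 - 1*0) + F*144 = -2*(4 - 1*0) + 72*144 = -2*(4 + 0) + 10368 = -2*4 + 10368 = -8 + 10368 = 10360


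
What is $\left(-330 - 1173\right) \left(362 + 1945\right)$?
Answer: $-3467421$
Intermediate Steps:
$\left(-330 - 1173\right) \left(362 + 1945\right) = \left(-1503\right) 2307 = -3467421$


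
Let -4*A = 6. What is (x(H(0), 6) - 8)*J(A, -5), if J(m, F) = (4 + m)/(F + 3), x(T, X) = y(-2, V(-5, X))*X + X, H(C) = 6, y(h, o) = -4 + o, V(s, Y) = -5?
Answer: 70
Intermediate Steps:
A = -3/2 (A = -¼*6 = -3/2 ≈ -1.5000)
x(T, X) = -8*X (x(T, X) = (-4 - 5)*X + X = -9*X + X = -8*X)
J(m, F) = (4 + m)/(3 + F)
(x(H(0), 6) - 8)*J(A, -5) = (-8*6 - 8)*((4 - 3/2)/(3 - 5)) = (-48 - 8)*((5/2)/(-2)) = -(-28)*5/2 = -56*(-5/4) = 70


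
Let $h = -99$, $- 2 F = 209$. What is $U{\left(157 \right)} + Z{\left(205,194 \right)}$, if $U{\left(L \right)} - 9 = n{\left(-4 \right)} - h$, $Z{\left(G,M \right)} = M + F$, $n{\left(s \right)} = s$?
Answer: $\frac{387}{2} \approx 193.5$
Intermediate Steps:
$F = - \frac{209}{2}$ ($F = \left(- \frac{1}{2}\right) 209 = - \frac{209}{2} \approx -104.5$)
$Z{\left(G,M \right)} = - \frac{209}{2} + M$ ($Z{\left(G,M \right)} = M - \frac{209}{2} = - \frac{209}{2} + M$)
$U{\left(L \right)} = 104$ ($U{\left(L \right)} = 9 - -95 = 9 + \left(-4 + 99\right) = 9 + 95 = 104$)
$U{\left(157 \right)} + Z{\left(205,194 \right)} = 104 + \left(- \frac{209}{2} + 194\right) = 104 + \frac{179}{2} = \frac{387}{2}$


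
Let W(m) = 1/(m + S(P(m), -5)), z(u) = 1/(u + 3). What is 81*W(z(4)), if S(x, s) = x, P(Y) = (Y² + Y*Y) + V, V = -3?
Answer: -1323/46 ≈ -28.761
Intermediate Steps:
z(u) = 1/(3 + u)
P(Y) = -3 + 2*Y² (P(Y) = (Y² + Y*Y) - 3 = (Y² + Y²) - 3 = 2*Y² - 3 = -3 + 2*Y²)
W(m) = 1/(-3 + m + 2*m²) (W(m) = 1/(m + (-3 + 2*m²)) = 1/(-3 + m + 2*m²))
81*W(z(4)) = 81/(-3 + 1/(3 + 4) + 2*(1/(3 + 4))²) = 81/(-3 + 1/7 + 2*(1/7)²) = 81/(-3 + ⅐ + 2*(⅐)²) = 81/(-3 + ⅐ + 2*(1/49)) = 81/(-3 + ⅐ + 2/49) = 81/(-138/49) = 81*(-49/138) = -1323/46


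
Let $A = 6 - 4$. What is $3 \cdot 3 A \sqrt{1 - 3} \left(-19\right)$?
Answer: $- 342 i \sqrt{2} \approx - 483.66 i$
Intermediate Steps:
$A = 2$
$3 \cdot 3 A \sqrt{1 - 3} \left(-19\right) = 3 \cdot 3 \cdot 2 \sqrt{1 - 3} \left(-19\right) = 9 \cdot 2 \sqrt{-2} \left(-19\right) = 9 \cdot 2 i \sqrt{2} \left(-19\right) = 18 i \sqrt{2} \left(-19\right) = - 342 i \sqrt{2}$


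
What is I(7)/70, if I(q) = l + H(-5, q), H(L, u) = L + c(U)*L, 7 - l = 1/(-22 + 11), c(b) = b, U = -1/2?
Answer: 101/1540 ≈ 0.065584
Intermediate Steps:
U = -½ (U = -1*½ = -½ ≈ -0.50000)
l = 78/11 (l = 7 - 1/(-22 + 11) = 7 - 1/(-11) = 7 - 1*(-1/11) = 7 + 1/11 = 78/11 ≈ 7.0909)
H(L, u) = L/2 (H(L, u) = L - L/2 = L/2)
I(q) = 101/22 (I(q) = 78/11 + (½)*(-5) = 78/11 - 5/2 = 101/22)
I(7)/70 = (101/22)/70 = (101/22)*(1/70) = 101/1540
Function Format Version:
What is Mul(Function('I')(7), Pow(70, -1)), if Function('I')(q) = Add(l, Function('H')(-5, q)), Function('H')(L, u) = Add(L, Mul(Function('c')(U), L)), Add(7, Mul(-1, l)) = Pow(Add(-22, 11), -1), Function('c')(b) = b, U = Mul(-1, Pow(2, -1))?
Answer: Rational(101, 1540) ≈ 0.065584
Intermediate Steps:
U = Rational(-1, 2) (U = Mul(-1, Rational(1, 2)) = Rational(-1, 2) ≈ -0.50000)
l = Rational(78, 11) (l = Add(7, Mul(-1, Pow(Add(-22, 11), -1))) = Add(7, Mul(-1, Pow(-11, -1))) = Add(7, Mul(-1, Rational(-1, 11))) = Add(7, Rational(1, 11)) = Rational(78, 11) ≈ 7.0909)
Function('H')(L, u) = Mul(Rational(1, 2), L) (Function('H')(L, u) = Add(L, Mul(Rational(-1, 2), L)) = Mul(Rational(1, 2), L))
Function('I')(q) = Rational(101, 22) (Function('I')(q) = Add(Rational(78, 11), Mul(Rational(1, 2), -5)) = Add(Rational(78, 11), Rational(-5, 2)) = Rational(101, 22))
Mul(Function('I')(7), Pow(70, -1)) = Mul(Rational(101, 22), Pow(70, -1)) = Mul(Rational(101, 22), Rational(1, 70)) = Rational(101, 1540)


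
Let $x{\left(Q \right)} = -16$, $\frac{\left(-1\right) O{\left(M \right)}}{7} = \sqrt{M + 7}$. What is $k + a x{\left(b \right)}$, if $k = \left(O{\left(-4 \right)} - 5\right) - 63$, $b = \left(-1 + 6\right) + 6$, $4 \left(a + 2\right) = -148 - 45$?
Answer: $736 - 7 \sqrt{3} \approx 723.88$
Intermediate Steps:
$a = - \frac{201}{4}$ ($a = -2 + \frac{-148 - 45}{4} = -2 + \frac{1}{4} \left(-193\right) = -2 - \frac{193}{4} = - \frac{201}{4} \approx -50.25$)
$O{\left(M \right)} = - 7 \sqrt{7 + M}$ ($O{\left(M \right)} = - 7 \sqrt{M + 7} = - 7 \sqrt{7 + M}$)
$b = 11$ ($b = 5 + 6 = 11$)
$k = -68 - 7 \sqrt{3}$ ($k = \left(- 7 \sqrt{7 - 4} - 5\right) - 63 = \left(- 7 \sqrt{3} - 5\right) - 63 = \left(-5 - 7 \sqrt{3}\right) - 63 = -68 - 7 \sqrt{3} \approx -80.124$)
$k + a x{\left(b \right)} = \left(-68 - 7 \sqrt{3}\right) - -804 = \left(-68 - 7 \sqrt{3}\right) + 804 = 736 - 7 \sqrt{3}$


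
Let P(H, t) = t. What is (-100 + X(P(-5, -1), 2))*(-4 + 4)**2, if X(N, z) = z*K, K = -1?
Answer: 0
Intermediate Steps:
X(N, z) = -z (X(N, z) = z*(-1) = -z)
(-100 + X(P(-5, -1), 2))*(-4 + 4)**2 = (-100 - 1*2)*(-4 + 4)**2 = (-100 - 2)*0**2 = -102*0 = 0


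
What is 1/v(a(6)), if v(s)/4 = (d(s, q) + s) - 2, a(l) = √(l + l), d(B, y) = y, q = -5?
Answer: -7/148 - √3/74 ≈ -0.070703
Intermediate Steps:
a(l) = √2*√l (a(l) = √(2*l) = √2*√l)
v(s) = -28 + 4*s (v(s) = 4*((-5 + s) - 2) = 4*(-7 + s) = -28 + 4*s)
1/v(a(6)) = 1/(-28 + 4*(√2*√6)) = 1/(-28 + 4*(2*√3)) = 1/(-28 + 8*√3)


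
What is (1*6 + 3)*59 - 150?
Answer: 381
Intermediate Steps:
(1*6 + 3)*59 - 150 = (6 + 3)*59 - 150 = 9*59 - 150 = 531 - 150 = 381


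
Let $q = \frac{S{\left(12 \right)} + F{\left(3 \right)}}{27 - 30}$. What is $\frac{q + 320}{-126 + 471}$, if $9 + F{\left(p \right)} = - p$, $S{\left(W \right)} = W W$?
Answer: $\frac{4}{5} \approx 0.8$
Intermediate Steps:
$S{\left(W \right)} = W^{2}$
$F{\left(p \right)} = -9 - p$
$q = -44$ ($q = \frac{12^{2} - 12}{27 - 30} = \frac{144 - 12}{-3} = \left(144 - 12\right) \left(- \frac{1}{3}\right) = 132 \left(- \frac{1}{3}\right) = -44$)
$\frac{q + 320}{-126 + 471} = \frac{-44 + 320}{-126 + 471} = \frac{276}{345} = 276 \cdot \frac{1}{345} = \frac{4}{5}$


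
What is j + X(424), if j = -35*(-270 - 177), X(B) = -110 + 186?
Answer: 15721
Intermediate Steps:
X(B) = 76
j = 15645 (j = -35*(-447) = 15645)
j + X(424) = 15645 + 76 = 15721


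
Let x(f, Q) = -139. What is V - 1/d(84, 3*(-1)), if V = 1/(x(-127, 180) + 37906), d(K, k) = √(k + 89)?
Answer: 1/37767 - √86/86 ≈ -0.10781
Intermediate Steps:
d(K, k) = √(89 + k)
V = 1/37767 (V = 1/(-139 + 37906) = 1/37767 ≈ 2.6478e-5)
V - 1/d(84, 3*(-1)) = 1/37767 - 1/(√(89 + 3*(-1))) = 1/37767 - 1/(√(89 - 3)) = 1/37767 - 1/(√86) = 1/37767 - √86/86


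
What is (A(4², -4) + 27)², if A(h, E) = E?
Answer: 529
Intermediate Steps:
(A(4², -4) + 27)² = (-4 + 27)² = 23² = 529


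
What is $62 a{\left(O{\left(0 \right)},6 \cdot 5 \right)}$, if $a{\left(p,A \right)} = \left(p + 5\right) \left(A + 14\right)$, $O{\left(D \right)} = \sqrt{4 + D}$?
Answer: $19096$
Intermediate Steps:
$a{\left(p,A \right)} = \left(5 + p\right) \left(14 + A\right)$
$62 a{\left(O{\left(0 \right)},6 \cdot 5 \right)} = 62 \left(70 + 5 \cdot 6 \cdot 5 + 14 \sqrt{4 + 0} + 6 \cdot 5 \sqrt{4 + 0}\right) = 62 \left(70 + 5 \cdot 30 + 14 \sqrt{4} + 30 \sqrt{4}\right) = 62 \left(70 + 150 + 14 \cdot 2 + 30 \cdot 2\right) = 62 \left(70 + 150 + 28 + 60\right) = 62 \cdot 308 = 19096$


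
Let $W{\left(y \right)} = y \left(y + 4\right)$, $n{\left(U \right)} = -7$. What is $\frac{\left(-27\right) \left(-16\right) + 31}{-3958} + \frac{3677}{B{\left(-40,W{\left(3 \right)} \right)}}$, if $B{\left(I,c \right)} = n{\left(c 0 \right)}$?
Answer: $- \frac{14556807}{27706} \approx -525.4$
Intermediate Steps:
$W{\left(y \right)} = y \left(4 + y\right)$
$B{\left(I,c \right)} = -7$
$\frac{\left(-27\right) \left(-16\right) + 31}{-3958} + \frac{3677}{B{\left(-40,W{\left(3 \right)} \right)}} = \frac{\left(-27\right) \left(-16\right) + 31}{-3958} + \frac{3677}{-7} = \left(432 + 31\right) \left(- \frac{1}{3958}\right) + 3677 \left(- \frac{1}{7}\right) = 463 \left(- \frac{1}{3958}\right) - \frac{3677}{7} = - \frac{463}{3958} - \frac{3677}{7} = - \frac{14556807}{27706}$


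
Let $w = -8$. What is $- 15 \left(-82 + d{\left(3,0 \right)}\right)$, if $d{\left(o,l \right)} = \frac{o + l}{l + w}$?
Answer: $\frac{9885}{8} \approx 1235.6$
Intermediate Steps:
$d{\left(o,l \right)} = \frac{l + o}{-8 + l}$ ($d{\left(o,l \right)} = \frac{o + l}{l - 8} = \frac{l + o}{-8 + l}$)
$- 15 \left(-82 + d{\left(3,0 \right)}\right) = - 15 \left(-82 + \frac{0 + 3}{-8 + 0}\right) = - 15 \left(-82 + \frac{1}{-8} \cdot 3\right) = - 15 \left(-82 - \frac{3}{8}\right) = \left(-15\right) \left(- \frac{659}{8}\right) = \frac{9885}{8}$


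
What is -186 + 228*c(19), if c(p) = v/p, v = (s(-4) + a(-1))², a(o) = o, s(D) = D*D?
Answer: 2514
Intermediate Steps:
s(D) = D²
v = 225 (v = ((-4)² - 1)² = (16 - 1)² = 15² = 225)
c(p) = 225/p
-186 + 228*c(19) = -186 + 228*(225/19) = -186 + 2700 = 2514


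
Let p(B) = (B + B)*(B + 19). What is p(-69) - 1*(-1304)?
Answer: 8204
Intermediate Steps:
p(B) = 2*B*(19 + B) (p(B) = (2*B)*(19 + B) = 2*B*(19 + B))
p(-69) - 1*(-1304) = 2*(-69)*(19 - 69) - 1*(-1304) = 2*(-69)*(-50) + 1304 = 6900 + 1304 = 8204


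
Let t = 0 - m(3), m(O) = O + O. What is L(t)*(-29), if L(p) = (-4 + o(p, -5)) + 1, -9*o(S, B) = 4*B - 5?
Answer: 58/9 ≈ 6.4444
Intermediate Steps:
m(O) = 2*O
o(S, B) = 5/9 - 4*B/9 (o(S, B) = -(4*B - 5)/9 = -(-5 + 4*B)/9 = 5/9 - 4*B/9)
t = -6 (t = 0 - 2*3 = 0 - 1*6 = 0 - 6 = -6)
L(p) = -2/9 (L(p) = (-4 + (5/9 - 4/9*(-5))) + 1 = (-4 + (5/9 + 20/9)) + 1 = (-4 + 25/9) + 1 = -11/9 + 1 = -2/9)
L(t)*(-29) = -2/9*(-29) = 58/9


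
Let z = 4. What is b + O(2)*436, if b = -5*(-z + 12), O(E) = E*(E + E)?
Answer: 3448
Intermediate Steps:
O(E) = 2*E² (O(E) = E*(2*E) = 2*E²)
b = -40 (b = -5*(-1*4 + 12) = -5*(-4 + 12) = -5*8 = -40)
b + O(2)*436 = -40 + (2*2²)*436 = -40 + (2*4)*436 = -40 + 8*436 = -40 + 3488 = 3448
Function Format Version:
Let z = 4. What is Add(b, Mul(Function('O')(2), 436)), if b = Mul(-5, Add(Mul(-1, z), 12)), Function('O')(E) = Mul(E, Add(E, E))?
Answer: 3448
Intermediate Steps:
Function('O')(E) = Mul(2, Pow(E, 2)) (Function('O')(E) = Mul(E, Mul(2, E)) = Mul(2, Pow(E, 2)))
b = -40 (b = Mul(-5, Add(Mul(-1, 4), 12)) = Mul(-5, Add(-4, 12)) = Mul(-5, 8) = -40)
Add(b, Mul(Function('O')(2), 436)) = Add(-40, Mul(Mul(2, Pow(2, 2)), 436)) = Add(-40, Mul(Mul(2, 4), 436)) = Add(-40, Mul(8, 436)) = Add(-40, 3488) = 3448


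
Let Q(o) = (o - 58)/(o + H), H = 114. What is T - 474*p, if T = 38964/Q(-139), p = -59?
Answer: 6483402/197 ≈ 32911.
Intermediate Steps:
Q(o) = (-58 + o)/(114 + o) (Q(o) = (o - 58)/(o + 114) = (-58 + o)/(114 + o))
T = 974100/197 (T = 38964/(((-58 - 139)/(114 - 139))) = 38964/((-197/(-25))) = 38964/((-1/25*(-197))) = 38964/(197/25) = 38964*(25/197) = 974100/197 ≈ 4944.7)
T - 474*p = 974100/197 - 474*(-59) = 974100/197 + 27966 = 6483402/197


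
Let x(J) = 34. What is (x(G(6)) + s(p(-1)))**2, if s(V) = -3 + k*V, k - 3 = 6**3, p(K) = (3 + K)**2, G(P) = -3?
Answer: 822649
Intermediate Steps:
k = 219 (k = 3 + 6**3 = 3 + 216 = 219)
s(V) = -3 + 219*V
(x(G(6)) + s(p(-1)))**2 = (34 + (-3 + 219*(3 - 1)**2))**2 = (34 + (-3 + 219*2**2))**2 = (34 + (-3 + 219*4))**2 = (34 + (-3 + 876))**2 = (34 + 873)**2 = 907**2 = 822649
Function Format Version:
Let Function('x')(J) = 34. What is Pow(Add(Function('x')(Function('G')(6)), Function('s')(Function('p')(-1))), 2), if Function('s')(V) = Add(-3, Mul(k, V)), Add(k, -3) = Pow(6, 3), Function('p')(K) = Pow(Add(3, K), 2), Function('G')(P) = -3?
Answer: 822649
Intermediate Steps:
k = 219 (k = Add(3, Pow(6, 3)) = Add(3, 216) = 219)
Function('s')(V) = Add(-3, Mul(219, V))
Pow(Add(Function('x')(Function('G')(6)), Function('s')(Function('p')(-1))), 2) = Pow(Add(34, Add(-3, Mul(219, Pow(Add(3, -1), 2)))), 2) = Pow(Add(34, Add(-3, Mul(219, Pow(2, 2)))), 2) = Pow(Add(34, Add(-3, Mul(219, 4))), 2) = Pow(Add(34, Add(-3, 876)), 2) = Pow(Add(34, 873), 2) = Pow(907, 2) = 822649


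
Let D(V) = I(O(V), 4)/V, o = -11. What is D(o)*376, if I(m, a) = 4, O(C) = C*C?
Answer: -1504/11 ≈ -136.73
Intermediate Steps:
O(C) = C**2
D(V) = 4/V
D(o)*376 = (4/(-11))*376 = (4*(-1/11))*376 = -4/11*376 = -1504/11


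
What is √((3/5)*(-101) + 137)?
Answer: √1910/5 ≈ 8.7407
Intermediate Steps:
√((3/5)*(-101) + 137) = √((3*(⅕))*(-101) + 137) = √((⅗)*(-101) + 137) = √(-303/5 + 137) = √(382/5) = √1910/5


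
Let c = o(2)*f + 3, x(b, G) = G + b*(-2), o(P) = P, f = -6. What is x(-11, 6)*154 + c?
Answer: 4303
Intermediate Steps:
x(b, G) = G - 2*b
c = -9 (c = 2*(-6) + 3 = -12 + 3 = -9)
x(-11, 6)*154 + c = (6 - 2*(-11))*154 - 9 = (6 + 22)*154 - 9 = 28*154 - 9 = 4312 - 9 = 4303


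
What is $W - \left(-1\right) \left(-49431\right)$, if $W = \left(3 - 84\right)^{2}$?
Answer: $-42870$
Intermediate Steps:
$W = 6561$ ($W = \left(-81\right)^{2} = 6561$)
$W - \left(-1\right) \left(-49431\right) = 6561 - \left(-1\right) \left(-49431\right) = 6561 - 49431 = -42870$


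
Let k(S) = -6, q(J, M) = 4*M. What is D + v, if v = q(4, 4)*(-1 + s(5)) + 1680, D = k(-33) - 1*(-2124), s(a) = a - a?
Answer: 3782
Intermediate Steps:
s(a) = 0
D = 2118 (D = -6 - 1*(-2124) = -6 + 2124 = 2118)
v = 1664 (v = (4*4)*(-1 + 0) + 1680 = 16*(-1) + 1680 = -16 + 1680 = 1664)
D + v = 2118 + 1664 = 3782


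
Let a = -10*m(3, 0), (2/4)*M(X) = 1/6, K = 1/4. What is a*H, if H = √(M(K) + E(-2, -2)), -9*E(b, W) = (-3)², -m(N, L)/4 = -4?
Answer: -160*I*√6/3 ≈ -130.64*I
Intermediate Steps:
m(N, L) = 16 (m(N, L) = -4*(-4) = 16)
K = ¼ ≈ 0.25000
M(X) = ⅓ (M(X) = 2/6 = 2*(⅙) = ⅓)
E(b, W) = -1 (E(b, W) = -⅑*(-3)² = -⅑*9 = -1)
H = I*√6/3 (H = √(⅓ - 1) = √(-⅔) = I*√6/3 ≈ 0.8165*I)
a = -160 (a = -10*16 = -160)
a*H = -160*I*√6/3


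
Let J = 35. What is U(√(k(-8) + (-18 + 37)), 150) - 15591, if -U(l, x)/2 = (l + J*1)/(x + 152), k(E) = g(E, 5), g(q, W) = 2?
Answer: -2354276/151 - √21/151 ≈ -15591.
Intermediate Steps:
k(E) = 2
U(l, x) = -2*(35 + l)/(152 + x) (U(l, x) = -2*(l + 35*1)/(x + 152) = -2*(l + 35)/(152 + x) = -2*(35 + l)/(152 + x))
U(√(k(-8) + (-18 + 37)), 150) - 15591 = 2*(-35 - √(2 + (-18 + 37)))/(152 + 150) - 15591 = 2*(-35 - √(2 + 19))/302 - 15591 = 2*(1/302)*(-35 - √21) - 15591 = (-35/151 - √21/151) - 15591 = -2354276/151 - √21/151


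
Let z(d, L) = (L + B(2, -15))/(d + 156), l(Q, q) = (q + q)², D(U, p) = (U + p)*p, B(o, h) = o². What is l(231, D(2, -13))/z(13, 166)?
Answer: 6911762/85 ≈ 81315.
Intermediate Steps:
D(U, p) = p*(U + p)
l(Q, q) = 4*q² (l(Q, q) = (2*q)² = 4*q²)
z(d, L) = (4 + L)/(156 + d) (z(d, L) = (L + 2²)/(d + 156) = (L + 4)/(156 + d) = (4 + L)/(156 + d))
l(231, D(2, -13))/z(13, 166) = (4*(-13*(2 - 13))²)/(((4 + 166)/(156 + 13))) = (4*(-13*(-11))²)/((170/169)) = (4*143²)/(((1/169)*170)) = (4*20449)/(170/169) = 81796*(169/170) = 6911762/85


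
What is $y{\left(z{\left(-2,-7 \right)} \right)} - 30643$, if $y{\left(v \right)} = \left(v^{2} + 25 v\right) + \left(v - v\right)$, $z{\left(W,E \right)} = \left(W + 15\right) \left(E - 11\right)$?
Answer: $18263$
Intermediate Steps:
$z{\left(W,E \right)} = \left(-11 + E\right) \left(15 + W\right)$ ($z{\left(W,E \right)} = \left(15 + W\right) \left(-11 + E\right) = \left(-11 + E\right) \left(15 + W\right)$)
$y{\left(v \right)} = v^{2} + 25 v$ ($y{\left(v \right)} = \left(v^{2} + 25 v\right) + 0 = v^{2} + 25 v$)
$y{\left(z{\left(-2,-7 \right)} \right)} - 30643 = \left(-165 - -22 + 15 \left(-7\right) - -14\right) \left(25 - 234\right) - 30643 = \left(-165 + 22 - 105 + 14\right) \left(25 + \left(-165 + 22 - 105 + 14\right)\right) - 30643 = - 234 \left(25 - 234\right) - 30643 = \left(-234\right) \left(-209\right) - 30643 = 48906 - 30643 = 18263$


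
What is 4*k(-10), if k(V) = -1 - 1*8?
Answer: -36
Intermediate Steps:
k(V) = -9 (k(V) = -1 - 8 = -9)
4*k(-10) = 4*(-9) = -36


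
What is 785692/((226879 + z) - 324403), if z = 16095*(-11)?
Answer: -785692/274569 ≈ -2.8615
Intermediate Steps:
z = -177045
785692/((226879 + z) - 324403) = 785692/((226879 - 177045) - 324403) = 785692/(49834 - 324403) = 785692/(-274569) = 785692*(-1/274569) = -785692/274569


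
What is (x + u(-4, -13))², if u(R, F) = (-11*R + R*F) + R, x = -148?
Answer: 3136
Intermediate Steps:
u(R, F) = -10*R + F*R (u(R, F) = (-11*R + F*R) + R = -10*R + F*R)
(x + u(-4, -13))² = (-148 - 4*(-10 - 13))² = (-148 - 4*(-23))² = (-148 + 92)² = (-56)² = 3136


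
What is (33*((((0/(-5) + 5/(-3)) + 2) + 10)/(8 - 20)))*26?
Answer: -4433/6 ≈ -738.83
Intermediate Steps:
(33*((((0/(-5) + 5/(-3)) + 2) + 10)/(8 - 20)))*26 = (33*((((0*(-1/5) + 5*(-1/3)) + 2) + 10)/(-12)))*26 = (33*((((0 - 5/3) + 2) + 10)*(-1/12)))*26 = (33*(((-5/3 + 2) + 10)*(-1/12)))*26 = (33*((1/3 + 10)*(-1/12)))*26 = (33*((31/3)*(-1/12)))*26 = (33*(-31/36))*26 = -341/12*26 = -4433/6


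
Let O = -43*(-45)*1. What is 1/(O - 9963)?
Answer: -1/8028 ≈ -0.00012456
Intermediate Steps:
O = 1935 (O = 1935*1 = 1935)
1/(O - 9963) = 1/(1935 - 9963) = 1/(-8028) = -1/8028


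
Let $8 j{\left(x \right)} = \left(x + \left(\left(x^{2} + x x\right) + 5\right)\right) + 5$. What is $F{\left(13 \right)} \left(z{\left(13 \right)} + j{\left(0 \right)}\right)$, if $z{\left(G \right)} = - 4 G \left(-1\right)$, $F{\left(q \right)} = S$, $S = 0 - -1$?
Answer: $\frac{213}{4} \approx 53.25$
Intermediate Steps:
$j{\left(x \right)} = \frac{5}{4} + \frac{x^{2}}{4} + \frac{x}{8}$ ($j{\left(x \right)} = \frac{\left(x + \left(\left(x^{2} + x x\right) + 5\right)\right) + 5}{8} = \frac{\left(x + \left(\left(x^{2} + x^{2}\right) + 5\right)\right) + 5}{8} = \frac{\left(x + \left(2 x^{2} + 5\right)\right) + 5}{8} = \frac{\left(x + \left(5 + 2 x^{2}\right)\right) + 5}{8} = \frac{\left(5 + x + 2 x^{2}\right) + 5}{8} = \frac{10 + x + 2 x^{2}}{8} = \frac{5}{4} + \frac{x^{2}}{4} + \frac{x}{8}$)
$S = 1$ ($S = 0 + 1 = 1$)
$F{\left(q \right)} = 1$
$z{\left(G \right)} = 4 G$
$F{\left(13 \right)} \left(z{\left(13 \right)} + j{\left(0 \right)}\right) = 1 \left(4 \cdot 13 + \left(\frac{5}{4} + \frac{0^{2}}{4} + \frac{1}{8} \cdot 0\right)\right) = 1 \left(52 + \left(\frac{5}{4} + \frac{1}{4} \cdot 0 + 0\right)\right) = 1 \left(52 + \left(\frac{5}{4} + 0 + 0\right)\right) = 1 \left(52 + \frac{5}{4}\right) = 1 \cdot \frac{213}{4} = \frac{213}{4}$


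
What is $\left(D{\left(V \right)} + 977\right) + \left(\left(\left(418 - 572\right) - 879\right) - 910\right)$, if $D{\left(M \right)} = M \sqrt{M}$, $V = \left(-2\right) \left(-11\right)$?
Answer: $-966 + 22 \sqrt{22} \approx -862.81$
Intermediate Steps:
$V = 22$
$D{\left(M \right)} = M^{\frac{3}{2}}$
$\left(D{\left(V \right)} + 977\right) + \left(\left(\left(418 - 572\right) - 879\right) - 910\right) = \left(22^{\frac{3}{2}} + 977\right) + \left(\left(\left(418 - 572\right) - 879\right) - 910\right) = \left(22 \sqrt{22} + 977\right) - 1943 = \left(977 + 22 \sqrt{22}\right) - 1943 = -966 + 22 \sqrt{22}$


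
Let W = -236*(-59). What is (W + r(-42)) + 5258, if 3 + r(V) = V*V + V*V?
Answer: 22707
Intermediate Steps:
W = 13924
r(V) = -3 + 2*V² (r(V) = -3 + (V*V + V*V) = -3 + (V² + V²) = -3 + 2*V²)
(W + r(-42)) + 5258 = (13924 + (-3 + 2*(-42)²)) + 5258 = (13924 + (-3 + 2*1764)) + 5258 = (13924 + (-3 + 3528)) + 5258 = (13924 + 3525) + 5258 = 17449 + 5258 = 22707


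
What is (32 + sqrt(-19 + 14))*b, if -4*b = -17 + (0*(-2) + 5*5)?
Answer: -64 - 2*I*sqrt(5) ≈ -64.0 - 4.4721*I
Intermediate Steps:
b = -2 (b = -(-17 + (0*(-2) + 5*5))/4 = -(-17 + (0 + 25))/4 = -(-17 + 25)/4 = -1/4*8 = -2)
(32 + sqrt(-19 + 14))*b = (32 + sqrt(-19 + 14))*(-2) = (32 + sqrt(-5))*(-2) = (32 + I*sqrt(5))*(-2) = -64 - 2*I*sqrt(5)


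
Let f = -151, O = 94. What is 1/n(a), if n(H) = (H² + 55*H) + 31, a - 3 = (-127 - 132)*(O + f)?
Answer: 1/218846917 ≈ 4.5694e-9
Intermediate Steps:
a = 14766 (a = 3 + (-127 - 132)*(94 - 151) = 3 - 259*(-57) = 3 + 14763 = 14766)
n(H) = 31 + H² + 55*H
1/n(a) = 1/(31 + 14766² + 55*14766) = 1/(31 + 218034756 + 812130) = 1/218846917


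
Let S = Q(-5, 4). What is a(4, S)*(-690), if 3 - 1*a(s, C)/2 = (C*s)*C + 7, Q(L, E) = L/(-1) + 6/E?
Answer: 238740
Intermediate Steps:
Q(L, E) = -L + 6/E (Q(L, E) = L*(-1) + 6/E = -L + 6/E)
S = 13/2 (S = -1*(-5) + 6/4 = 5 + 6*(¼) = 5 + 3/2 = 13/2 ≈ 6.5000)
a(s, C) = -8 - 2*s*C² (a(s, C) = 6 - 2*((C*s)*C + 7) = 6 - 2*(s*C² + 7) = 6 - 2*(7 + s*C²) = 6 + (-14 - 2*s*C²) = -8 - 2*s*C²)
a(4, S)*(-690) = (-8 - 2*4*(13/2)²)*(-690) = (-8 - 2*4*169/4)*(-690) = (-8 - 338)*(-690) = -346*(-690) = 238740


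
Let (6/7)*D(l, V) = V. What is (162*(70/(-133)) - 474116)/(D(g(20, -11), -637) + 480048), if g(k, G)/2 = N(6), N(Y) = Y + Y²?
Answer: -54058944/54640751 ≈ -0.98935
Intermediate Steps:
g(k, G) = 84 (g(k, G) = 2*(6*(1 + 6)) = 2*(6*7) = 2*42 = 84)
D(l, V) = 7*V/6
(162*(70/(-133)) - 474116)/(D(g(20, -11), -637) + 480048) = (162*(70/(-133)) - 474116)/((7/6)*(-637) + 480048) = (162*(70*(-1/133)) - 474116)/(-4459/6 + 480048) = (162*(-10/19) - 474116)/(2875829/6) = (-1620/19 - 474116)*(6/2875829) = -9009824/19*6/2875829 = -54058944/54640751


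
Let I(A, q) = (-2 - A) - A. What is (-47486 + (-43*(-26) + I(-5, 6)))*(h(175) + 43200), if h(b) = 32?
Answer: -2004235520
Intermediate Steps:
I(A, q) = -2 - 2*A
(-47486 + (-43*(-26) + I(-5, 6)))*(h(175) + 43200) = (-47486 + (-43*(-26) + (-2 - 2*(-5))))*(32 + 43200) = (-47486 + (1118 + (-2 + 10)))*43232 = (-47486 + (1118 + 8))*43232 = (-47486 + 1126)*43232 = -46360*43232 = -2004235520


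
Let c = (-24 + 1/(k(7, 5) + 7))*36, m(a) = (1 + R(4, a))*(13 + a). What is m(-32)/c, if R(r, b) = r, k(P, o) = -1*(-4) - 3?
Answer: 190/1719 ≈ 0.11053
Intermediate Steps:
k(P, o) = 1 (k(P, o) = 4 - 3 = 1)
m(a) = 65 + 5*a (m(a) = (1 + 4)*(13 + a) = 5*(13 + a) = 65 + 5*a)
c = -1719/2 (c = (-24 + 1/(1 + 7))*36 = (-24 + 1/8)*36 = (-24 + ⅛)*36 = -191/8*36 = -1719/2 ≈ -859.50)
m(-32)/c = (65 + 5*(-32))/(-1719/2) = (65 - 160)*(-2/1719) = -95*(-2/1719) = 190/1719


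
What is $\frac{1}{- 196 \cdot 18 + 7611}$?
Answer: $\frac{1}{4083} \approx 0.00024492$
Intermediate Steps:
$\frac{1}{- 196 \cdot 18 + 7611} = \frac{1}{\left(-1\right) 3528 + 7611} = \frac{1}{-3528 + 7611} = \frac{1}{4083}$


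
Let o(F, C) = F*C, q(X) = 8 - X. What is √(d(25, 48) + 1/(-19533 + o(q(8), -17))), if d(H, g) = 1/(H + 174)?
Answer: √75152553378/3887067 ≈ 0.070526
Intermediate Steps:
d(H, g) = 1/(174 + H)
o(F, C) = C*F
√(d(25, 48) + 1/(-19533 + o(q(8), -17))) = √(1/(174 + 25) + 1/(-19533 - 17*(8 - 1*8))) = √(1/199 + 1/(-19533 - 17*(8 - 8))) = √(1/199 + 1/(-19533 - 17*0)) = √(1/199 + 1/(-19533 + 0)) = √(1/199 + 1/(-19533)) = √(1/199 - 1/19533) = √(19334/3887067) = √75152553378/3887067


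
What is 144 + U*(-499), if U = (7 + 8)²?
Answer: -112131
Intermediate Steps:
U = 225 (U = 15² = 225)
144 + U*(-499) = 144 + 225*(-499) = 144 - 112275 = -112131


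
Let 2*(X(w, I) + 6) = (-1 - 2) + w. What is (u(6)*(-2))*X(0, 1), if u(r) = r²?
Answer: 540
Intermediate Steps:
X(w, I) = -15/2 + w/2 (X(w, I) = -6 + ((-1 - 2) + w)/2 = -6 + (-3 + w)/2 = -6 + (-3/2 + w/2) = -15/2 + w/2)
(u(6)*(-2))*X(0, 1) = (6²*(-2))*(-15/2 + (½)*0) = (36*(-2))*(-15/2 + 0) = -72*(-15/2) = 540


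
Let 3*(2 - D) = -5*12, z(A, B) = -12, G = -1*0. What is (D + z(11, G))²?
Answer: 100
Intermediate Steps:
G = 0
D = 22 (D = 2 - (-5)*12/3 = 2 - ⅓*(-60) = 2 + 20 = 22)
(D + z(11, G))² = (22 - 12)² = 10² = 100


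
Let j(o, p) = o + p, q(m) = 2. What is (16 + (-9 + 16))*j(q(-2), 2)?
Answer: 92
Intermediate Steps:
(16 + (-9 + 16))*j(q(-2), 2) = (16 + (-9 + 16))*(2 + 2) = (16 + 7)*4 = 23*4 = 92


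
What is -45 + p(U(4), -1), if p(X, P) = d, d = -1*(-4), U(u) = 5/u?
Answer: -41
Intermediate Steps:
d = 4
p(X, P) = 4
-45 + p(U(4), -1) = -45 + 4 = -41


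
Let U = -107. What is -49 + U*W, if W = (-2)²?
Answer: -477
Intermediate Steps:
W = 4
-49 + U*W = -49 - 107*4 = -49 - 428 = -477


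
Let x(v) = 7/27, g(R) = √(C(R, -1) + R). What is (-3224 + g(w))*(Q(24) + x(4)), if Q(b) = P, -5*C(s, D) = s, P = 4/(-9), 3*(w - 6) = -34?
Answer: 16120/27 - 8*I*√15/81 ≈ 597.04 - 0.38252*I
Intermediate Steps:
w = -16/3 (w = 6 + (⅓)*(-34) = 6 - 34/3 = -16/3 ≈ -5.3333)
P = -4/9 (P = 4*(-⅑) = -4/9 ≈ -0.44444)
C(s, D) = -s/5
Q(b) = -4/9
g(R) = 2*√5*√R/5 (g(R) = √(-R/5 + R) = √(4*R/5) = 2*√5*√R/5)
x(v) = 7/27 (x(v) = 7*(1/27) = 7/27)
(-3224 + g(w))*(Q(24) + x(4)) = (-3224 + 2*√5*√(-16/3)/5)*(-4/9 + 7/27) = (-3224 + 2*√5*(4*I*√3/3)/5)*(-5/27) = (-3224 + 8*I*√15/15)*(-5/27) = 16120/27 - 8*I*√15/81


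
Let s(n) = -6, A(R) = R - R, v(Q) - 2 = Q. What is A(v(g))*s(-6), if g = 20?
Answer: 0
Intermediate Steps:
v(Q) = 2 + Q
A(R) = 0
A(v(g))*s(-6) = 0*(-6) = 0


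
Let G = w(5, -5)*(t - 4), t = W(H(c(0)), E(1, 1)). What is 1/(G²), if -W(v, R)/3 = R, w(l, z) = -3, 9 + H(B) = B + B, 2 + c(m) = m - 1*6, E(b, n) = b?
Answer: 1/441 ≈ 0.0022676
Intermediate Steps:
c(m) = -8 + m (c(m) = -2 + (m - 1*6) = -2 + (m - 6) = -2 + (-6 + m) = -8 + m)
H(B) = -9 + 2*B (H(B) = -9 + (B + B) = -9 + 2*B)
W(v, R) = -3*R
t = -3 (t = -3*1 = -3)
G = 21 (G = -3*(-3 - 4) = -3*(-7) = 21)
1/(G²) = 1/(21²) = 1/441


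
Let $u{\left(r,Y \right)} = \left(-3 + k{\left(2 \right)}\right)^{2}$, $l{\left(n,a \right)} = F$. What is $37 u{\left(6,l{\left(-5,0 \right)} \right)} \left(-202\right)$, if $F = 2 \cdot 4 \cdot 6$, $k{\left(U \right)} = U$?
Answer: $-7474$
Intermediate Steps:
$F = 48$ ($F = 8 \cdot 6 = 48$)
$l{\left(n,a \right)} = 48$
$u{\left(r,Y \right)} = 1$ ($u{\left(r,Y \right)} = \left(-3 + 2\right)^{2} = \left(-1\right)^{2} = 1$)
$37 u{\left(6,l{\left(-5,0 \right)} \right)} \left(-202\right) = 37 \cdot 1 \left(-202\right) = 37 \left(-202\right) = -7474$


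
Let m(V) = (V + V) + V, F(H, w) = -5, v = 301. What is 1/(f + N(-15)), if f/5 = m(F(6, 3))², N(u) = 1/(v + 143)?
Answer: 444/499501 ≈ 0.00088889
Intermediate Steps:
m(V) = 3*V (m(V) = 2*V + V = 3*V)
N(u) = 1/444 (N(u) = 1/(301 + 143) = 1/444)
f = 1125 (f = 5*(3*(-5))² = 5*(-15)² = 5*225 = 1125)
1/(f + N(-15)) = 1/(1125 + 1/444) = 1/(499501/444) = 444/499501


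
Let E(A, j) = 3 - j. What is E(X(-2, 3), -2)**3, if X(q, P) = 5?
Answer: 125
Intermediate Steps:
E(X(-2, 3), -2)**3 = (3 - 1*(-2))**3 = (3 + 2)**3 = 5**3 = 125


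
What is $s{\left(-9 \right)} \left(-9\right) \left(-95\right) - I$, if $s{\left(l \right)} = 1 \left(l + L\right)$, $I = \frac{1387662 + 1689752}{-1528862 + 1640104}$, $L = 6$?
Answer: $- \frac{144206572}{55621} \approx -2592.7$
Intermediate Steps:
$I = \frac{1538707}{55621}$ ($I = \frac{3077414}{111242} = 3077414 \cdot \frac{1}{111242} = \frac{1538707}{55621} \approx 27.664$)
$s{\left(l \right)} = 6 + l$ ($s{\left(l \right)} = 1 \left(l + 6\right) = 1 \left(6 + l\right) = 6 + l$)
$s{\left(-9 \right)} \left(-9\right) \left(-95\right) - I = \left(6 - 9\right) \left(-9\right) \left(-95\right) - \frac{1538707}{55621} = \left(-3\right) \left(-9\right) \left(-95\right) - \frac{1538707}{55621} = 27 \left(-95\right) - \frac{1538707}{55621} = -2565 - \frac{1538707}{55621} = - \frac{144206572}{55621}$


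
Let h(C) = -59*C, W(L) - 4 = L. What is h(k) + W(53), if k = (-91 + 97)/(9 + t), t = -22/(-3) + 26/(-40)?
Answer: 32397/941 ≈ 34.428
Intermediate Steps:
t = 401/60 (t = -22*(-1/3) + 26*(-1/40) = 22/3 - 13/20 = 401/60 ≈ 6.6833)
W(L) = 4 + L
k = 360/941 (k = (-91 + 97)/(9 + 401/60) = 6/(941/60) = 6*(60/941) = 360/941 ≈ 0.38257)
h(k) + W(53) = -59*360/941 + (4 + 53) = -21240/941 + 57 = 32397/941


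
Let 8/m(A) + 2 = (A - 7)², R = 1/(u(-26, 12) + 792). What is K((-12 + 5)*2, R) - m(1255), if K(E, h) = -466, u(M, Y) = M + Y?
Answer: -362897970/778751 ≈ -466.00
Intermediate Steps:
R = 1/778 (R = 1/((-26 + 12) + 792) = 1/(-14 + 792) = 1/778 ≈ 0.0012853)
m(A) = 8/(-2 + (-7 + A)²) (m(A) = 8/(-2 + (A - 7)²) = 8/(-2 + (-7 + A)²))
K((-12 + 5)*2, R) - m(1255) = -466 - 8/(-2 + (-7 + 1255)²) = -466 - 8/(-2 + 1248²) = -466 - 8/(-2 + 1557504) = -466 - 8/1557502 = -466 - 1*4/778751 = -466 - 4/778751 = -362897970/778751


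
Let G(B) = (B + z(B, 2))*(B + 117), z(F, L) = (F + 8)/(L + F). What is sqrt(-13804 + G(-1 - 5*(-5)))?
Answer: 2*I*sqrt(432913)/13 ≈ 101.22*I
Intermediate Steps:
z(F, L) = (8 + F)/(F + L)
G(B) = (117 + B)*(B + (8 + B)/(2 + B)) (G(B) = (B + (8 + B)/(B + 2))*(B + 117) = (B + (8 + B)/(2 + B))*(117 + B) = (117 + B)*(B + (8 + B)/(2 + B)))
sqrt(-13804 + G(-1 - 5*(-5))) = sqrt(-13804 + (936 + (-1 - 5*(-5))**3 + 120*(-1 - 5*(-5))**2 + 359*(-1 - 5*(-5)))/(2 + (-1 - 5*(-5)))) = sqrt(-13804 + (936 + (-1 + 25)**3 + 120*(-1 + 25)**2 + 359*(-1 + 25))/(2 + (-1 + 25))) = sqrt(-13804 + (936 + 24**3 + 120*24**2 + 359*24)/(2 + 24)) = sqrt(-13804 + (936 + 13824 + 120*576 + 8616)/26) = sqrt(-13804 + (936 + 13824 + 69120 + 8616)/26) = sqrt(-13804 + (1/26)*92496) = sqrt(-13804 + 46248/13) = sqrt(-133204/13) = 2*I*sqrt(432913)/13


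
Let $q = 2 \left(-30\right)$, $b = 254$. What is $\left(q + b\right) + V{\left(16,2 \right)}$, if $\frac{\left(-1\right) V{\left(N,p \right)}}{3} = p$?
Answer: $188$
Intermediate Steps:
$V{\left(N,p \right)} = - 3 p$
$q = -60$
$\left(q + b\right) + V{\left(16,2 \right)} = \left(-60 + 254\right) - 6 = 194 - 6 = 188$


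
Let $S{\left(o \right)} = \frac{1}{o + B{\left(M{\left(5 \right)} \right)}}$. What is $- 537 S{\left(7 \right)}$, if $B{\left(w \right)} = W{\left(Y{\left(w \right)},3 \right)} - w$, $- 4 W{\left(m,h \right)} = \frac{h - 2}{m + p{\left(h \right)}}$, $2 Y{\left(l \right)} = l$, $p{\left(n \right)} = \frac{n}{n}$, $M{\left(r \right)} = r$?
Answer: $- \frac{2506}{9} \approx -278.44$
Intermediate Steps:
$p{\left(n \right)} = 1$
$Y{\left(l \right)} = \frac{l}{2}$
$W{\left(m,h \right)} = - \frac{-2 + h}{4 \left(1 + m\right)}$ ($W{\left(m,h \right)} = - \frac{\left(h - 2\right) \frac{1}{m + 1}}{4} = - \frac{\left(-2 + h\right) \frac{1}{1 + m}}{4} = - \frac{\frac{1}{1 + m} \left(-2 + h\right)}{4} = - \frac{-2 + h}{4 \left(1 + m\right)}$)
$B{\left(w \right)} = - w - \frac{1}{4 \left(1 + \frac{w}{2}\right)}$ ($B{\left(w \right)} = \frac{2 - 3}{4 \left(1 + \frac{w}{2}\right)} - w = \frac{1}{4} \frac{1}{1 + \frac{w}{2}} \left(-1\right) - w = - \frac{1}{4 \left(1 + \frac{w}{2}\right)} - w = - w - \frac{1}{4 \left(1 + \frac{w}{2}\right)}$)
$S{\left(o \right)} = \frac{1}{- \frac{71}{14} + o}$ ($S{\left(o \right)} = \frac{1}{o + \frac{- \frac{1}{2} - 5 \left(2 + 5\right)}{2 + 5}} = \frac{1}{o + \frac{- \frac{1}{2} - 5 \cdot 7}{7}} = \frac{1}{o + \frac{- \frac{1}{2} - 35}{7}} = \frac{1}{o + \frac{1}{7} \left(- \frac{71}{2}\right)} = \frac{1}{o - \frac{71}{14}} = \frac{1}{- \frac{71}{14} + o}$)
$- 537 S{\left(7 \right)} = - 537 \frac{14}{-71 + 14 \cdot 7} = - 537 \frac{14}{-71 + 98} = - 537 \cdot \frac{14}{27} = - 537 \cdot 14 \cdot \frac{1}{27} = \left(-537\right) \frac{14}{27} = - \frac{2506}{9}$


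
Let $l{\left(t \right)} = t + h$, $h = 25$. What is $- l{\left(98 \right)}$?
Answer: $-123$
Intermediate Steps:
$l{\left(t \right)} = 25 + t$ ($l{\left(t \right)} = t + 25 = 25 + t$)
$- l{\left(98 \right)} = - (25 + 98) = \left(-1\right) 123 = -123$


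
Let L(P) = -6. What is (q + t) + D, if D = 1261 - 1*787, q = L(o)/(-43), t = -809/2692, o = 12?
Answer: 54849709/115756 ≈ 473.84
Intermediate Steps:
t = -809/2692 (t = -809*1/2692 = -809/2692 ≈ -0.30052)
q = 6/43 (q = -6/(-43) = -6*(-1/43) = 6/43 ≈ 0.13953)
D = 474 (D = 1261 - 787 = 474)
(q + t) + D = (6/43 - 809/2692) + 474 = -18635/115756 + 474 = 54849709/115756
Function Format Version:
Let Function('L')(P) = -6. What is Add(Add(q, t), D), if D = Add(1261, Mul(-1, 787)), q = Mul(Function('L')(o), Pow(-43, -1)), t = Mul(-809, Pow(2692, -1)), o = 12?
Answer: Rational(54849709, 115756) ≈ 473.84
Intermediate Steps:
t = Rational(-809, 2692) (t = Mul(-809, Rational(1, 2692)) = Rational(-809, 2692) ≈ -0.30052)
q = Rational(6, 43) (q = Mul(-6, Pow(-43, -1)) = Mul(-6, Rational(-1, 43)) = Rational(6, 43) ≈ 0.13953)
D = 474 (D = Add(1261, -787) = 474)
Add(Add(q, t), D) = Add(Add(Rational(6, 43), Rational(-809, 2692)), 474) = Add(Rational(-18635, 115756), 474) = Rational(54849709, 115756)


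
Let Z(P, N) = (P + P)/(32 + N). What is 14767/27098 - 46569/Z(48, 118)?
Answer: -15773966389/216784 ≈ -72764.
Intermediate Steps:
Z(P, N) = 2*P/(32 + N) (Z(P, N) = (2*P)/(32 + N) = 2*P/(32 + N))
14767/27098 - 46569/Z(48, 118) = 14767/27098 - 46569/(2*48/(32 + 118)) = 14767*(1/27098) - 46569/(2*48/150) = 14767/27098 - 46569/(2*48*(1/150)) = 14767/27098 - 46569/16/25 = 14767/27098 - 46569*25/16 = 14767/27098 - 1164225/16 = -15773966389/216784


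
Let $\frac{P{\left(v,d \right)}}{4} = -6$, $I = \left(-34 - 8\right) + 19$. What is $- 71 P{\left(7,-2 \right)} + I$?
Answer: $1681$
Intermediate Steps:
$I = -23$ ($I = -42 + 19 = -23$)
$P{\left(v,d \right)} = -24$ ($P{\left(v,d \right)} = 4 \left(-6\right) = -24$)
$- 71 P{\left(7,-2 \right)} + I = \left(-71\right) \left(-24\right) - 23 = 1704 - 23 = 1681$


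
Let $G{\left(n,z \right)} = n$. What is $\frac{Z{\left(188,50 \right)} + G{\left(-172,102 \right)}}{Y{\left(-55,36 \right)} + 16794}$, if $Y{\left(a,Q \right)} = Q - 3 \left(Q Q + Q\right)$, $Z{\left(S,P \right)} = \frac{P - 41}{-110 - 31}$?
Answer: $- \frac{8087}{603198} \approx -0.013407$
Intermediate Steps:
$Z{\left(S,P \right)} = \frac{41}{141} - \frac{P}{141}$ ($Z{\left(S,P \right)} = \frac{-41 + P}{-141} = \left(-41 + P\right) \left(- \frac{1}{141}\right) = \frac{41}{141} - \frac{P}{141}$)
$Y{\left(a,Q \right)} = - 3 Q^{2} - 2 Q$ ($Y{\left(a,Q \right)} = Q - 3 \left(Q^{2} + Q\right) = Q - 3 \left(Q + Q^{2}\right) = Q - \left(3 Q + 3 Q^{2}\right) = - 3 Q^{2} - 2 Q$)
$\frac{Z{\left(188,50 \right)} + G{\left(-172,102 \right)}}{Y{\left(-55,36 \right)} + 16794} = \frac{\left(\frac{41}{141} - \frac{50}{141}\right) - 172}{\left(-1\right) 36 \left(2 + 3 \cdot 36\right) + 16794} = \frac{\left(\frac{41}{141} - \frac{50}{141}\right) - 172}{\left(-1\right) 36 \left(2 + 108\right) + 16794} = \frac{- \frac{3}{47} - 172}{\left(-1\right) 36 \cdot 110 + 16794} = - \frac{8087}{47 \left(-3960 + 16794\right)} = - \frac{8087}{47 \cdot 12834} = \left(- \frac{8087}{47}\right) \frac{1}{12834} = - \frac{8087}{603198}$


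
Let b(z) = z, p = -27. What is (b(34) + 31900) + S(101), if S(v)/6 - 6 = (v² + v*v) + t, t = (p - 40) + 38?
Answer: 154208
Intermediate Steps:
t = -29 (t = (-27 - 40) + 38 = -67 + 38 = -29)
S(v) = -138 + 12*v² (S(v) = 36 + 6*((v² + v*v) - 29) = 36 + 6*((v² + v²) - 29) = 36 + 6*(2*v² - 29) = 36 + 6*(-29 + 2*v²) = 36 + (-174 + 12*v²) = -138 + 12*v²)
(b(34) + 31900) + S(101) = (34 + 31900) + (-138 + 12*101²) = 31934 + (-138 + 12*10201) = 31934 + (-138 + 122412) = 31934 + 122274 = 154208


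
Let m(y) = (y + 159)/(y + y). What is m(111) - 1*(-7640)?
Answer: 282725/37 ≈ 7641.2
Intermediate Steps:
m(y) = (159 + y)/(2*y) (m(y) = (159 + y)/((2*y)) = (159 + y)*(1/(2*y)) = (159 + y)/(2*y))
m(111) - 1*(-7640) = (½)*(159 + 111)/111 - 1*(-7640) = (½)*(1/111)*270 + 7640 = 45/37 + 7640 = 282725/37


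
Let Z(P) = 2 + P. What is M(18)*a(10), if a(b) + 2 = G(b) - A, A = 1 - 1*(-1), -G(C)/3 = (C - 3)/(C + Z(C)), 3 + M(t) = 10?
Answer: -763/22 ≈ -34.682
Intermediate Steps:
M(t) = 7 (M(t) = -3 + 10 = 7)
G(C) = -3*(-3 + C)/(2 + 2*C) (G(C) = -3*(C - 3)/(C + (2 + C)) = -3*(-3 + C)/(2 + 2*C))
A = 2 (A = 1 + 1 = 2)
a(b) = -4 + 3*(3 - b)/(2*(1 + b)) (a(b) = -2 + (3*(3 - b)/(2*(1 + b)) - 1*2) = -2 + (3*(3 - b)/(2*(1 + b)) - 2) = -2 + (-2 + 3*(3 - b)/(2*(1 + b))) = -4 + 3*(3 - b)/(2*(1 + b)))
M(18)*a(10) = 7*((1 - 11*10)/(2*(1 + 10))) = 7*((½)*(1 - 110)/11) = 7*((½)*(1/11)*(-109)) = 7*(-109/22) = -763/22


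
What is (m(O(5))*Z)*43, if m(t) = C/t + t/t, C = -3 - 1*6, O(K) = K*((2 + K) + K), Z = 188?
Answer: 34357/5 ≈ 6871.4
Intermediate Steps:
O(K) = K*(2 + 2*K)
C = -9 (C = -3 - 6 = -9)
m(t) = 1 - 9/t (m(t) = -9/t + t/t = -9/t + 1 = 1 - 9/t)
(m(O(5))*Z)*43 = (((-9 + 2*5*(1 + 5))/((2*5*(1 + 5))))*188)*43 = (((-9 + 2*5*6)/((2*5*6)))*188)*43 = (((-9 + 60)/60)*188)*43 = (((1/60)*51)*188)*43 = ((17/20)*188)*43 = (799/5)*43 = 34357/5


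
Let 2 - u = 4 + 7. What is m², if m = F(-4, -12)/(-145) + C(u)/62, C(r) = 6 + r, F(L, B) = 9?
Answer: 986049/80820100 ≈ 0.012201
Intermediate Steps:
u = -9 (u = 2 - (4 + 7) = 2 - 1*11 = 2 - 11 = -9)
m = -993/8990 (m = 9/(-145) + (6 - 9)/62 = 9*(-1/145) - 3*1/62 = -9/145 - 3/62 = -993/8990 ≈ -0.11046)
m² = (-993/8990)² = 986049/80820100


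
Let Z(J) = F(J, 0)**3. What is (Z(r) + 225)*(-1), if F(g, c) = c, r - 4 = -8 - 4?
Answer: -225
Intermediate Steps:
r = -8 (r = 4 + (-8 - 4) = 4 - 12 = -8)
Z(J) = 0 (Z(J) = 0**3 = 0)
(Z(r) + 225)*(-1) = (0 + 225)*(-1) = 225*(-1) = -225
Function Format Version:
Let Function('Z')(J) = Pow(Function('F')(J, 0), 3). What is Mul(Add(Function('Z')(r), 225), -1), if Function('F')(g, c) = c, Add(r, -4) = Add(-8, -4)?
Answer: -225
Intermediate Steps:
r = -8 (r = Add(4, Add(-8, -4)) = Add(4, -12) = -8)
Function('Z')(J) = 0 (Function('Z')(J) = Pow(0, 3) = 0)
Mul(Add(Function('Z')(r), 225), -1) = Mul(Add(0, 225), -1) = Mul(225, -1) = -225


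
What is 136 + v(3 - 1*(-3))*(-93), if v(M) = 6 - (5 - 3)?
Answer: -236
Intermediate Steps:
v(M) = 4 (v(M) = 6 - 1*2 = 6 - 2 = 4)
136 + v(3 - 1*(-3))*(-93) = 136 + 4*(-93) = 136 - 372 = -236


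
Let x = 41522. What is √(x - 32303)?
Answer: √9219 ≈ 96.016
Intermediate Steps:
√(x - 32303) = √(41522 - 32303) = √9219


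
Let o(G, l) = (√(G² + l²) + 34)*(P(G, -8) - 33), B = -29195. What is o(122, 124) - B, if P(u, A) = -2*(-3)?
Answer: 28277 - 54*√7565 ≈ 23580.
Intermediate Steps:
P(u, A) = 6
o(G, l) = -918 - 27*√(G² + l²) (o(G, l) = (√(G² + l²) + 34)*(6 - 33) = (34 + √(G² + l²))*(-27) = -918 - 27*√(G² + l²))
o(122, 124) - B = (-918 - 27*√(122² + 124²)) - 1*(-29195) = (-918 - 27*√(14884 + 15376)) + 29195 = (-918 - 54*√7565) + 29195 = 28277 - 54*√7565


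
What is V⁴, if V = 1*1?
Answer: 1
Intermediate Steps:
V = 1
V⁴ = 1⁴ = 1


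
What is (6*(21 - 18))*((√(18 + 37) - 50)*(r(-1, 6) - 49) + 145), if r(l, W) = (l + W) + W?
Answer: 36810 - 684*√55 ≈ 31737.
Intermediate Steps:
r(l, W) = l + 2*W (r(l, W) = (W + l) + W = l + 2*W)
(6*(21 - 18))*((√(18 + 37) - 50)*(r(-1, 6) - 49) + 145) = (6*(21 - 18))*((√(18 + 37) - 50)*((-1 + 2*6) - 49) + 145) = (6*3)*((√55 - 50)*((-1 + 12) - 49) + 145) = 18*((-50 + √55)*(11 - 49) + 145) = 18*((-50 + √55)*(-38) + 145) = 18*((1900 - 38*√55) + 145) = 18*(2045 - 38*√55) = 36810 - 684*√55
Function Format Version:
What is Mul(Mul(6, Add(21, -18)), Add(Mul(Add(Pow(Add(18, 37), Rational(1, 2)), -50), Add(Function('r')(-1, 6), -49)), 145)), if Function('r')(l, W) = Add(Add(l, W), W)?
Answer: Add(36810, Mul(-684, Pow(55, Rational(1, 2)))) ≈ 31737.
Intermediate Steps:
Function('r')(l, W) = Add(l, Mul(2, W)) (Function('r')(l, W) = Add(Add(W, l), W) = Add(l, Mul(2, W)))
Mul(Mul(6, Add(21, -18)), Add(Mul(Add(Pow(Add(18, 37), Rational(1, 2)), -50), Add(Function('r')(-1, 6), -49)), 145)) = Mul(Mul(6, Add(21, -18)), Add(Mul(Add(Pow(Add(18, 37), Rational(1, 2)), -50), Add(Add(-1, Mul(2, 6)), -49)), 145)) = Mul(Mul(6, 3), Add(Mul(Add(Pow(55, Rational(1, 2)), -50), Add(Add(-1, 12), -49)), 145)) = Mul(18, Add(Mul(Add(-50, Pow(55, Rational(1, 2))), Add(11, -49)), 145)) = Mul(18, Add(Mul(Add(-50, Pow(55, Rational(1, 2))), -38), 145)) = Mul(18, Add(Add(1900, Mul(-38, Pow(55, Rational(1, 2)))), 145)) = Mul(18, Add(2045, Mul(-38, Pow(55, Rational(1, 2))))) = Add(36810, Mul(-684, Pow(55, Rational(1, 2))))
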